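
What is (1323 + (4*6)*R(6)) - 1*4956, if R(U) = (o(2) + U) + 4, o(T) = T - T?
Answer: -3393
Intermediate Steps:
o(T) = 0
R(U) = 4 + U (R(U) = (0 + U) + 4 = U + 4 = 4 + U)
(1323 + (4*6)*R(6)) - 1*4956 = (1323 + (4*6)*(4 + 6)) - 1*4956 = (1323 + 24*10) - 4956 = (1323 + 240) - 4956 = 1563 - 4956 = -3393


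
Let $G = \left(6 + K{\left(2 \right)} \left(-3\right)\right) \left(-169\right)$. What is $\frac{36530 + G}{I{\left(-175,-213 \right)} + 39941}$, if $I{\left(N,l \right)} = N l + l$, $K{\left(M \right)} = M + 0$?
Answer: $\frac{36530}{77003} \approx 0.4744$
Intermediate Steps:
$K{\left(M \right)} = M$
$I{\left(N,l \right)} = l + N l$
$G = 0$ ($G = \left(6 + 2 \left(-3\right)\right) \left(-169\right) = \left(6 - 6\right) \left(-169\right) = 0 \left(-169\right) = 0$)
$\frac{36530 + G}{I{\left(-175,-213 \right)} + 39941} = \frac{36530 + 0}{- 213 \left(1 - 175\right) + 39941} = \frac{36530}{\left(-213\right) \left(-174\right) + 39941} = \frac{36530}{37062 + 39941} = \frac{36530}{77003}$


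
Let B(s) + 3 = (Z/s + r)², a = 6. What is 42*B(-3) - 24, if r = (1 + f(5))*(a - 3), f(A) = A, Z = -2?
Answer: 43454/3 ≈ 14485.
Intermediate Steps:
r = 18 (r = (1 + 5)*(6 - 3) = 6*3 = 18)
B(s) = -3 + (18 - 2/s)² (B(s) = -3 + (-2/s + 18)² = -3 + (18 - 2/s)²)
42*B(-3) - 24 = 42*(321 - 72/(-3) + 4/(-3)²) - 24 = 42*(321 - 72*(-⅓) + 4*(⅑)) - 24 = 42*(321 + 24 + 4/9) - 24 = 42*(3109/9) - 24 = 43526/3 - 24 = 43454/3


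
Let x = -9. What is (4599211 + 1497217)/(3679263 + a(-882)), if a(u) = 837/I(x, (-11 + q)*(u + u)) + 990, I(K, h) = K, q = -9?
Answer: 1524107/920040 ≈ 1.6566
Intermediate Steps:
a(u) = 897 (a(u) = 837/(-9) + 990 = 837*(-⅑) + 990 = -93 + 990 = 897)
(4599211 + 1497217)/(3679263 + a(-882)) = (4599211 + 1497217)/(3679263 + 897) = 6096428/3680160 = 6096428*(1/3680160) = 1524107/920040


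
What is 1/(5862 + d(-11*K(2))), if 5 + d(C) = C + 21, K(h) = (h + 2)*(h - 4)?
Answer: 1/5966 ≈ 0.00016762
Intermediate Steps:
K(h) = (-4 + h)*(2 + h) (K(h) = (2 + h)*(-4 + h) = (-4 + h)*(2 + h))
d(C) = 16 + C (d(C) = -5 + (C + 21) = -5 + (21 + C) = 16 + C)
1/(5862 + d(-11*K(2))) = 1/(5862 + (16 - 11*(-8 + 2² - 2*2))) = 1/(5862 + (16 - 11*(-8 + 4 - 4))) = 1/(5862 + (16 - 11*(-8))) = 1/(5862 + (16 + 88)) = 1/(5862 + 104) = 1/5966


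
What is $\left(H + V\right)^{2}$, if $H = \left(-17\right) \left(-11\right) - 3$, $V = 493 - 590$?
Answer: $7569$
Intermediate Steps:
$V = -97$ ($V = 493 - 590 = -97$)
$H = 184$ ($H = 187 - 3 = 184$)
$\left(H + V\right)^{2} = \left(184 - 97\right)^{2} = 87^{2} = 7569$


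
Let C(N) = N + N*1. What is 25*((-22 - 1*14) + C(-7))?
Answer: -1250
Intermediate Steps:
C(N) = 2*N (C(N) = N + N = 2*N)
25*((-22 - 1*14) + C(-7)) = 25*((-22 - 1*14) + 2*(-7)) = 25*((-22 - 14) - 14) = 25*(-36 - 14) = 25*(-50) = -1250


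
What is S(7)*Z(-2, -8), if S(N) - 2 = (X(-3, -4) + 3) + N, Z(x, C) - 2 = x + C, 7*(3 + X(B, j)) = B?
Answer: -480/7 ≈ -68.571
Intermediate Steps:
X(B, j) = -3 + B/7
Z(x, C) = 2 + C + x (Z(x, C) = 2 + (x + C) = 2 + (C + x) = 2 + C + x)
S(N) = 11/7 + N (S(N) = 2 + (((-3 + (⅐)*(-3)) + 3) + N) = 2 + (((-3 - 3/7) + 3) + N) = 2 + ((-24/7 + 3) + N) = 2 + (-3/7 + N) = 11/7 + N)
S(7)*Z(-2, -8) = (11/7 + 7)*(2 - 8 - 2) = (60/7)*(-8) = -480/7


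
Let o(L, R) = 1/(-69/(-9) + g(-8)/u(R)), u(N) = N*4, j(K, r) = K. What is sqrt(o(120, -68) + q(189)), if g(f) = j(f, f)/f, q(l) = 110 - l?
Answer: I*sqrt(18247327)/481 ≈ 8.8808*I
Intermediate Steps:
u(N) = 4*N
g(f) = 1 (g(f) = f/f = 1)
o(L, R) = 1/(23/3 + 1/(4*R)) (o(L, R) = 1/(-69/(-9) + 1/(4*R)) = 1/(-69*(-1/9) + 1*(1/(4*R))) = 1/(23/3 + 1/(4*R)))
sqrt(o(120, -68) + q(189)) = sqrt(12*(-68)/(3 + 92*(-68)) + (110 - 1*189)) = sqrt(12*(-68)/(3 - 6256) + (110 - 189)) = sqrt(12*(-68)/(-6253) - 79) = sqrt(12*(-68)*(-1/6253) - 79) = sqrt(816/6253 - 79) = sqrt(-493171/6253) = I*sqrt(18247327)/481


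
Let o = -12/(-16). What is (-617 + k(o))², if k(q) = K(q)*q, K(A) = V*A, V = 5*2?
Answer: 23921881/64 ≈ 3.7378e+5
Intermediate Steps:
V = 10
o = ¾ (o = -12*(-1/16) = ¾ ≈ 0.75000)
K(A) = 10*A
k(q) = 10*q² (k(q) = (10*q)*q = 10*q²)
(-617 + k(o))² = (-617 + 10*(¾)²)² = (-617 + 10*(9/16))² = (-617 + 45/8)² = (-4891/8)² = 23921881/64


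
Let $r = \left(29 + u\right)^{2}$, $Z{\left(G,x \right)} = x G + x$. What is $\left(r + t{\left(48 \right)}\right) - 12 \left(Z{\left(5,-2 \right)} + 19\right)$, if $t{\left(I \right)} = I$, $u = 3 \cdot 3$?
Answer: $1408$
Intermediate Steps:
$u = 9$
$Z{\left(G,x \right)} = x + G x$ ($Z{\left(G,x \right)} = G x + x = x + G x$)
$r = 1444$ ($r = \left(29 + 9\right)^{2} = 38^{2} = 1444$)
$\left(r + t{\left(48 \right)}\right) - 12 \left(Z{\left(5,-2 \right)} + 19\right) = \left(1444 + 48\right) - 12 \left(- 2 \left(1 + 5\right) + 19\right) = 1492 - 12 \left(\left(-2\right) 6 + 19\right) = 1492 - 12 \left(-12 + 19\right) = 1492 - 84 = 1408$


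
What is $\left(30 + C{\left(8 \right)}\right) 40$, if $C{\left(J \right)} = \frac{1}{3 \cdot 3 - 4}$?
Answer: $1208$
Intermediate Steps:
$C{\left(J \right)} = \frac{1}{5}$ ($C{\left(J \right)} = \frac{1}{9 - 4} = \frac{1}{5}$)
$\left(30 + C{\left(8 \right)}\right) 40 = \left(30 + \frac{1}{5}\right) 40 = \frac{151}{5} \cdot 40 = 1208$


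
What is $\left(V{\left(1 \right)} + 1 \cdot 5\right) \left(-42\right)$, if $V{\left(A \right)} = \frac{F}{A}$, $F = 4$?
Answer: $-378$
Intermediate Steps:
$V{\left(A \right)} = \frac{4}{A}$
$\left(V{\left(1 \right)} + 1 \cdot 5\right) \left(-42\right) = \left(\frac{4}{1} + 1 \cdot 5\right) \left(-42\right) = \left(4 \cdot 1 + 5\right) \left(-42\right) = \left(4 + 5\right) \left(-42\right) = 9 \left(-42\right) = -378$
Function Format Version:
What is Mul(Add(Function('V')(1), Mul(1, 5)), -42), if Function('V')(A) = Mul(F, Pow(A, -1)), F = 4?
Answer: -378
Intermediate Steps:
Function('V')(A) = Mul(4, Pow(A, -1))
Mul(Add(Function('V')(1), Mul(1, 5)), -42) = Mul(Add(Mul(4, Pow(1, -1)), Mul(1, 5)), -42) = Mul(Add(Mul(4, 1), 5), -42) = Mul(Add(4, 5), -42) = Mul(9, -42) = -378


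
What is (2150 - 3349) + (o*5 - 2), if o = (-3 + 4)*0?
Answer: -1201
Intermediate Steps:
o = 0 (o = 1*0 = 0)
(2150 - 3349) + (o*5 - 2) = (2150 - 3349) + (0*5 - 2) = -1199 + (0 - 2) = -1199 - 2 = -1201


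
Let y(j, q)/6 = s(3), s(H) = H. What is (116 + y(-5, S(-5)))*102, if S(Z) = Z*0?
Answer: 13668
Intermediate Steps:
S(Z) = 0
y(j, q) = 18 (y(j, q) = 6*3 = 18)
(116 + y(-5, S(-5)))*102 = (116 + 18)*102 = 134*102 = 13668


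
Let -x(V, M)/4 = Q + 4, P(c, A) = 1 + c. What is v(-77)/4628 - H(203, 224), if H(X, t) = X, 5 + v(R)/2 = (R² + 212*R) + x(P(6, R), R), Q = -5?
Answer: -240069/1157 ≈ -207.49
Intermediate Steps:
x(V, M) = 4 (x(V, M) = -4*(-5 + 4) = -4*(-1) = 4)
v(R) = -2 + 2*R² + 424*R (v(R) = -10 + 2*((R² + 212*R) + 4) = -10 + 2*(4 + R² + 212*R) = -10 + (8 + 2*R² + 424*R) = -2 + 2*R² + 424*R)
v(-77)/4628 - H(203, 224) = (-2 + 2*(-77)² + 424*(-77))/4628 - 1*203 = (-2 + 2*5929 - 32648)*(1/4628) - 203 = (-2 + 11858 - 32648)*(1/4628) - 203 = -20792*1/4628 - 203 = -5198/1157 - 203 = -240069/1157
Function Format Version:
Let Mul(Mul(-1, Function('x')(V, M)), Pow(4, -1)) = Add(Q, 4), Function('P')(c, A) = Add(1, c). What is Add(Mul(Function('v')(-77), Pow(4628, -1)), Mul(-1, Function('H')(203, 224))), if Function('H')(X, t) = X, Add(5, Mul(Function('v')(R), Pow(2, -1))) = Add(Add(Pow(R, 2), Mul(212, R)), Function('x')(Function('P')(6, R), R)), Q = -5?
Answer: Rational(-240069, 1157) ≈ -207.49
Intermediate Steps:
Function('x')(V, M) = 4 (Function('x')(V, M) = Mul(-4, Add(-5, 4)) = Mul(-4, -1) = 4)
Function('v')(R) = Add(-2, Mul(2, Pow(R, 2)), Mul(424, R)) (Function('v')(R) = Add(-10, Mul(2, Add(Add(Pow(R, 2), Mul(212, R)), 4))) = Add(-10, Mul(2, Add(4, Pow(R, 2), Mul(212, R)))) = Add(-10, Add(8, Mul(2, Pow(R, 2)), Mul(424, R))) = Add(-2, Mul(2, Pow(R, 2)), Mul(424, R)))
Add(Mul(Function('v')(-77), Pow(4628, -1)), Mul(-1, Function('H')(203, 224))) = Add(Mul(Add(-2, Mul(2, Pow(-77, 2)), Mul(424, -77)), Pow(4628, -1)), Mul(-1, 203)) = Add(Mul(Add(-2, Mul(2, 5929), -32648), Rational(1, 4628)), -203) = Add(Mul(Add(-2, 11858, -32648), Rational(1, 4628)), -203) = Add(Mul(-20792, Rational(1, 4628)), -203) = Add(Rational(-5198, 1157), -203) = Rational(-240069, 1157)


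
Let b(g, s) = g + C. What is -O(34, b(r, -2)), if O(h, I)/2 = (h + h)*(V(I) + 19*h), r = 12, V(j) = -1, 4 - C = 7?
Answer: -87720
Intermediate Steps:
C = -3 (C = 4 - 1*7 = 4 - 7 = -3)
b(g, s) = -3 + g (b(g, s) = g - 3 = -3 + g)
O(h, I) = 4*h*(-1 + 19*h) (O(h, I) = 2*((h + h)*(-1 + 19*h)) = 2*((2*h)*(-1 + 19*h)) = 2*(2*h*(-1 + 19*h)) = 4*h*(-1 + 19*h))
-O(34, b(r, -2)) = -4*34*(-1 + 19*34) = -4*34*(-1 + 646) = -4*34*645 = -1*87720 = -87720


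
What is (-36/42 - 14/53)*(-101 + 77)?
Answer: 9984/371 ≈ 26.911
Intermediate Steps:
(-36/42 - 14/53)*(-101 + 77) = (-36*1/42 - 14*1/53)*(-24) = (-6/7 - 14/53)*(-24) = -416/371*(-24) = 9984/371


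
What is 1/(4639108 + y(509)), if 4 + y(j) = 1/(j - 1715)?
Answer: 1206/5594759423 ≈ 2.1556e-7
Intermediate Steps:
y(j) = -4 + 1/(-1715 + j) (y(j) = -4 + 1/(j - 1715) = -4 + 1/(-1715 + j))
1/(4639108 + y(509)) = 1/(4639108 + (6861 - 4*509)/(-1715 + 509)) = 1/(4639108 + (6861 - 2036)/(-1206)) = 1/(4639108 - 1/1206*4825) = 1/(4639108 - 4825/1206) = 1/(5594759423/1206) = 1206/5594759423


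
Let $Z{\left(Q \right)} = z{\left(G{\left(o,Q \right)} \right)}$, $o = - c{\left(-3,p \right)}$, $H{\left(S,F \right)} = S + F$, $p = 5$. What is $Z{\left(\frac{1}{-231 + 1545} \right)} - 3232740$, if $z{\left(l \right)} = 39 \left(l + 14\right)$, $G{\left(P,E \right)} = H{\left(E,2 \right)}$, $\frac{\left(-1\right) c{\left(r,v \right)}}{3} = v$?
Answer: $- \frac{1415666795}{438} \approx -3.2321 \cdot 10^{6}$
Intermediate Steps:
$H{\left(S,F \right)} = F + S$
$c{\left(r,v \right)} = - 3 v$
$o = 15$ ($o = - \left(-3\right) 5 = \left(-1\right) \left(-15\right) = 15$)
$G{\left(P,E \right)} = 2 + E$
$z{\left(l \right)} = 546 + 39 l$ ($z{\left(l \right)} = 39 \left(14 + l\right) = 546 + 39 l$)
$Z{\left(Q \right)} = 624 + 39 Q$ ($Z{\left(Q \right)} = 546 + 39 \left(2 + Q\right) = 546 + \left(78 + 39 Q\right) = 624 + 39 Q$)
$Z{\left(\frac{1}{-231 + 1545} \right)} - 3232740 = \left(624 + \frac{39}{-231 + 1545}\right) - 3232740 = \left(624 + \frac{39}{1314}\right) - 3232740 = \left(624 + 39 \cdot \frac{1}{1314}\right) - 3232740 = \left(624 + \frac{13}{438}\right) - 3232740 = \frac{273325}{438} - 3232740 = - \frac{1415666795}{438}$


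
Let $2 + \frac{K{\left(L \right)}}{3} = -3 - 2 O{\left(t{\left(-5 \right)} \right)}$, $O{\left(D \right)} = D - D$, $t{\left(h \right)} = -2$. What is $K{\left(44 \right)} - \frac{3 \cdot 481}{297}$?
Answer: $- \frac{1966}{99} \approx -19.859$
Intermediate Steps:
$O{\left(D \right)} = 0$
$K{\left(L \right)} = -15$ ($K{\left(L \right)} = -6 + 3 \left(-3 - 0\right) = -6 + 3 \left(-3 + 0\right) = -6 + 3 \left(-3\right) = -6 - 9 = -15$)
$K{\left(44 \right)} - \frac{3 \cdot 481}{297} = -15 - \frac{3 \cdot 481}{297} = -15 - 1443 \cdot \frac{1}{297} = -15 - \frac{481}{99} = - \frac{1966}{99}$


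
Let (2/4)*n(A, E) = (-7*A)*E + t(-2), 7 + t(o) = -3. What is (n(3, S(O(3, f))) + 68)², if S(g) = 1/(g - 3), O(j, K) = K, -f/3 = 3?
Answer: 10609/4 ≈ 2652.3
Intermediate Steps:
f = -9 (f = -3*3 = -9)
t(o) = -10 (t(o) = -7 - 3 = -10)
S(g) = 1/(-3 + g)
n(A, E) = -20 - 14*A*E (n(A, E) = 2*((-7*A)*E - 10) = 2*(-7*A*E - 10) = 2*(-10 - 7*A*E) = -20 - 14*A*E)
(n(3, S(O(3, f))) + 68)² = ((-20 - 14*3/(-3 - 9)) + 68)² = ((-20 - 14*3/(-12)) + 68)² = ((-20 - 14*3*(-1/12)) + 68)² = ((-20 + 7/2) + 68)² = (-33/2 + 68)² = (103/2)² = 10609/4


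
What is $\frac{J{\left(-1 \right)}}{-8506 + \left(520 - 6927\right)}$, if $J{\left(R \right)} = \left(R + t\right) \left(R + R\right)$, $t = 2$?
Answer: $\frac{2}{14913} \approx 0.00013411$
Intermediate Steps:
$J{\left(R \right)} = 2 R \left(2 + R\right)$ ($J{\left(R \right)} = \left(R + 2\right) \left(R + R\right) = \left(2 + R\right) 2 R = 2 R \left(2 + R\right)$)
$\frac{J{\left(-1 \right)}}{-8506 + \left(520 - 6927\right)} = \frac{2 \left(-1\right) \left(2 - 1\right)}{-8506 + \left(520 - 6927\right)} = \frac{2 \left(-1\right) 1}{-8506 + \left(520 - 6927\right)} = - \frac{2}{-8506 - 6407} = - \frac{2}{-14913} = \left(-2\right) \left(- \frac{1}{14913}\right) = \frac{2}{14913}$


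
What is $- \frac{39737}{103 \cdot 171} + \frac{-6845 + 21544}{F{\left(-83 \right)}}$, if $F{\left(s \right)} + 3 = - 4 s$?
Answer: $\frac{245820014}{5794677} \approx 42.422$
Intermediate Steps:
$F{\left(s \right)} = -3 - 4 s$
$- \frac{39737}{103 \cdot 171} + \frac{-6845 + 21544}{F{\left(-83 \right)}} = - \frac{39737}{103 \cdot 171} + \frac{-6845 + 21544}{-3 - -332} = - \frac{39737}{17613} + \frac{14699}{-3 + 332} = \left(-39737\right) \frac{1}{17613} + \frac{14699}{329} = - \frac{39737}{17613} + 14699 \cdot \frac{1}{329} = - \frac{39737}{17613} + \frac{14699}{329} = \frac{245820014}{5794677}$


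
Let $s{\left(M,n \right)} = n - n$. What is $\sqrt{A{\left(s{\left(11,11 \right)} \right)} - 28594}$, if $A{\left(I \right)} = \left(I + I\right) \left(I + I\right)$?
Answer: $29 i \sqrt{34} \approx 169.1 i$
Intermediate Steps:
$s{\left(M,n \right)} = 0$
$A{\left(I \right)} = 4 I^{2}$ ($A{\left(I \right)} = 2 I 2 I = 4 I^{2}$)
$\sqrt{A{\left(s{\left(11,11 \right)} \right)} - 28594} = \sqrt{4 \cdot 0^{2} - 28594} = \sqrt{4 \cdot 0 - 28594} = \sqrt{0 - 28594} = \sqrt{-28594} = 29 i \sqrt{34}$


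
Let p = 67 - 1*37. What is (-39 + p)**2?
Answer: 81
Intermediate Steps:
p = 30 (p = 67 - 37 = 30)
(-39 + p)**2 = (-39 + 30)**2 = (-9)**2 = 81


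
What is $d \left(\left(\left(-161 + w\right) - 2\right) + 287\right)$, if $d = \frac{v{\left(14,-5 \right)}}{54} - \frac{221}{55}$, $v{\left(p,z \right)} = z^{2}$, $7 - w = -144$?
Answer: $- \frac{52795}{54} \approx -977.69$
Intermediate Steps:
$w = 151$ ($w = 7 - -144 = 7 + 144 = 151$)
$d = - \frac{10559}{2970}$ ($d = \frac{\left(-5\right)^{2}}{54} - \frac{221}{55} = 25 \cdot \frac{1}{54} - \frac{221}{55} = \frac{25}{54} - \frac{221}{55} = - \frac{10559}{2970} \approx -3.5552$)
$d \left(\left(\left(-161 + w\right) - 2\right) + 287\right) = - \frac{10559 \left(\left(\left(-161 + 151\right) - 2\right) + 287\right)}{2970} = - \frac{10559 \left(\left(-10 - 2\right) + 287\right)}{2970} = - \frac{10559 \left(-12 + 287\right)}{2970} = \left(- \frac{10559}{2970}\right) 275 = - \frac{52795}{54}$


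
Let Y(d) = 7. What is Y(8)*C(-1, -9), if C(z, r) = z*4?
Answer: -28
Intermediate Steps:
C(z, r) = 4*z
Y(8)*C(-1, -9) = 7*(4*(-1)) = 7*(-4) = -28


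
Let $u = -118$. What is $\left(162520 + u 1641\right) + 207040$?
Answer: $175922$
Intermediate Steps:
$\left(162520 + u 1641\right) + 207040 = \left(162520 - 193638\right) + 207040 = -31118 + 207040 = 175922$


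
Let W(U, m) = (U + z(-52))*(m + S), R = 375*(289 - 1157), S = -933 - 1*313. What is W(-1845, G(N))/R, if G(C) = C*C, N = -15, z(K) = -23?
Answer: -476807/81375 ≈ -5.8594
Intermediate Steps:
S = -1246 (S = -933 - 313 = -1246)
R = -325500 (R = 375*(-868) = -325500)
G(C) = C²
W(U, m) = (-1246 + m)*(-23 + U) (W(U, m) = (U - 23)*(m - 1246) = (-23 + U)*(-1246 + m) = (-1246 + m)*(-23 + U))
W(-1845, G(N))/R = (28658 - 1246*(-1845) - 23*(-15)² - 1845*(-15)²)/(-325500) = (28658 + 2298870 - 23*225 - 1845*225)*(-1/325500) = (28658 + 2298870 - 5175 - 415125)*(-1/325500) = 1907228*(-1/325500) = -476807/81375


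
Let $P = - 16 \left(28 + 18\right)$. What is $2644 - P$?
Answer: $3380$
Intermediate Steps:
$P = -736$ ($P = \left(-16\right) 46 = -736$)
$2644 - P = 2644 - -736 = 2644 + 736 = 3380$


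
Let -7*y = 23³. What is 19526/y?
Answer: -136682/12167 ≈ -11.234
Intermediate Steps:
y = -12167/7 (y = -⅐*23³ = -⅐*12167 = -12167/7 ≈ -1738.1)
19526/y = 19526/(-12167/7) = 19526*(-7/12167) = -136682/12167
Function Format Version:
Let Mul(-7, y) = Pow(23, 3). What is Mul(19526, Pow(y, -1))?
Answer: Rational(-136682, 12167) ≈ -11.234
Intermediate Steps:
y = Rational(-12167, 7) (y = Mul(Rational(-1, 7), Pow(23, 3)) = Mul(Rational(-1, 7), 12167) = Rational(-12167, 7) ≈ -1738.1)
Mul(19526, Pow(y, -1)) = Mul(19526, Pow(Rational(-12167, 7), -1)) = Mul(19526, Rational(-7, 12167)) = Rational(-136682, 12167)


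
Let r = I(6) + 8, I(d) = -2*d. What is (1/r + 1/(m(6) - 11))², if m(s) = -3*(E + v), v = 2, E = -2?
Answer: 225/1936 ≈ 0.11622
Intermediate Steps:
m(s) = 0 (m(s) = -3*(-2 + 2) = -3*0 = 0)
r = -4 (r = -2*6 + 8 = -12 + 8 = -4)
(1/r + 1/(m(6) - 11))² = (1/(-4) + 1/(0 - 11))² = (-¼ + 1/(-11))² = (-¼ - 1/11)² = (-15/44)² = 225/1936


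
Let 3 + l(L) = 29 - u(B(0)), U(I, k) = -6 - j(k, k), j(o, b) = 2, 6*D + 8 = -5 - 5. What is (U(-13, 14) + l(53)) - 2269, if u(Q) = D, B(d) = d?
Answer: -2248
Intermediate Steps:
D = -3 (D = -4/3 + (-5 - 5)/6 = -4/3 + (1/6)*(-10) = -4/3 - 5/3 = -3)
U(I, k) = -8 (U(I, k) = -6 - 1*2 = -6 - 2 = -8)
u(Q) = -3
l(L) = 29 (l(L) = -3 + (29 - 1*(-3)) = -3 + (29 + 3) = -3 + 32 = 29)
(U(-13, 14) + l(53)) - 2269 = (-8 + 29) - 2269 = 21 - 2269 = -2248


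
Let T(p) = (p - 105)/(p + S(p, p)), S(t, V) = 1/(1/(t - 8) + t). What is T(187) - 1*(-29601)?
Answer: 185299587885/6259817 ≈ 29601.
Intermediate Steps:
S(t, V) = 1/(t + 1/(-8 + t)) (S(t, V) = 1/(1/(-8 + t) + t) = 1/(t + 1/(-8 + t)))
T(p) = (-105 + p)/(p + (-8 + p)/(1 + p**2 - 8*p)) (T(p) = (p - 105)/(p + (-8 + p)/(1 + p**2 - 8*p)) = (-105 + p)/(p + (-8 + p)/(1 + p**2 - 8*p)))
T(187) - 1*(-29601) = (-105 + 187)*(1 + 187**2 - 8*187)/(-8 + 187 + 187*(1 + 187**2 - 8*187)) - 1*(-29601) = 82*(1 + 34969 - 1496)/(-8 + 187 + 187*(1 + 34969 - 1496)) + 29601 = 82*33474/(-8 + 187 + 187*33474) + 29601 = 82*33474/(-8 + 187 + 6259638) + 29601 = 82*33474/6259817 + 29601 = (1/6259817)*82*33474 + 29601 = 2744868/6259817 + 29601 = 185299587885/6259817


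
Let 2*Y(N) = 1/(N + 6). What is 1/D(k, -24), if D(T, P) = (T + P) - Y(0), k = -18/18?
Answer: -12/301 ≈ -0.039867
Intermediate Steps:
Y(N) = 1/(2*(6 + N)) (Y(N) = 1/(2*(N + 6)) = 1/(2*(6 + N)))
k = -1 (k = -18*1/18 = -1)
D(T, P) = -1/12 + P + T (D(T, P) = (T + P) - 1/(2*(6 + 0)) = (P + T) - 1/(2*6) = (P + T) - 1*1/12 = (P + T) - 1/12 = -1/12 + P + T)
1/D(k, -24) = 1/(-1/12 - 24 - 1) = 1/(-301/12) = -12/301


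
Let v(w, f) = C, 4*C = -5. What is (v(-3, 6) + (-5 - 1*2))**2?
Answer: 1089/16 ≈ 68.063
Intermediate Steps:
C = -5/4 (C = (1/4)*(-5) = -5/4 ≈ -1.2500)
v(w, f) = -5/4
(v(-3, 6) + (-5 - 1*2))**2 = (-5/4 + (-5 - 1*2))**2 = (-5/4 + (-5 - 2))**2 = (-5/4 - 7)**2 = (-33/4)**2 = 1089/16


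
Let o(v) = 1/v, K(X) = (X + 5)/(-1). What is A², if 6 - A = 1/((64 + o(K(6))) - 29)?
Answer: 5257849/147456 ≈ 35.657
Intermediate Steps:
K(X) = -5 - X (K(X) = (5 + X)*(-1) = -5 - X)
o(v) = 1/v
A = 2293/384 (A = 6 - 1/((64 + 1/(-5 - 1*6)) - 29) = 6 - 1/((64 + 1/(-5 - 6)) - 29) = 6 - 1/((64 + 1/(-11)) - 29) = 6 - 1/((64 - 1/11) - 29) = 6 - 1/(703/11 - 29) = 6 - 1/384/11 = 6 - 1*11/384 = 6 - 11/384 = 2293/384 ≈ 5.9714)
A² = (2293/384)² = 5257849/147456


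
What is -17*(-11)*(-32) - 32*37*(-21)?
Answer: 18880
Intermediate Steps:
-17*(-11)*(-32) - 32*37*(-21) = 187*(-32) - 1184*(-21) = -5984 - 1*(-24864) = -5984 + 24864 = 18880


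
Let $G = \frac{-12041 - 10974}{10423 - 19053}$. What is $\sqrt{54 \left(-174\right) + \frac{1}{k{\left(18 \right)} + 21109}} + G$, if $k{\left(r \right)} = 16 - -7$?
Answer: $\frac{4603}{1726} + \frac{i \sqrt{116552531077}}{3522} \approx 2.6669 + 96.933 i$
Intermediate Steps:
$k{\left(r \right)} = 23$ ($k{\left(r \right)} = 16 + 7 = 23$)
$G = \frac{4603}{1726}$ ($G = - \frac{23015}{-8630} = \left(-23015\right) \left(- \frac{1}{8630}\right) = \frac{4603}{1726} \approx 2.6669$)
$\sqrt{54 \left(-174\right) + \frac{1}{k{\left(18 \right)} + 21109}} + G = \sqrt{54 \left(-174\right) + \frac{1}{23 + 21109}} + \frac{4603}{1726} = \sqrt{-9396 + \frac{1}{21132}} + \frac{4603}{1726} = \sqrt{- \frac{198556271}{21132}} + \frac{4603}{1726} = \frac{i \sqrt{116552531077}}{3522} + \frac{4603}{1726} = \frac{4603}{1726} + \frac{i \sqrt{116552531077}}{3522}$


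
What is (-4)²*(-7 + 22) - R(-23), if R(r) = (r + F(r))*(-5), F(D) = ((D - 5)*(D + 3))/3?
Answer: 3175/3 ≈ 1058.3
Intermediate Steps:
F(D) = (-5 + D)*(3 + D)/3 (F(D) = ((-5 + D)*(3 + D))*(⅓) = (-5 + D)*(3 + D)/3)
R(r) = 25 - 5*r/3 - 5*r²/3 (R(r) = (r + (-5 - 2*r/3 + r²/3))*(-5) = (-5 + r/3 + r²/3)*(-5) = 25 - 5*r/3 - 5*r²/3)
(-4)²*(-7 + 22) - R(-23) = (-4)²*(-7 + 22) - (25 - 5/3*(-23) - 5/3*(-23)²) = 16*15 - (25 + 115/3 - 5/3*529) = 240 - (25 + 115/3 - 2645/3) = 240 - 1*(-2455/3) = 240 + 2455/3 = 3175/3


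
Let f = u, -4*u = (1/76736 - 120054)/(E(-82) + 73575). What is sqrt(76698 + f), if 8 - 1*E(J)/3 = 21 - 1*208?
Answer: sqrt(1078056723873429437555)/118557120 ≈ 276.94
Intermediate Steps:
E(J) = 585 (E(J) = 24 - 3*(21 - 1*208) = 24 - 3*(21 - 208) = 24 - 3*(-187) = 24 + 561 = 585)
u = 9212463743/22762967040 (u = -(1/76736 - 120054)/(4*(585 + 73575)) = -(1/76736 - 120054)/(4*74160) = -(-9212463743)/(306944*74160) = -1/4*(-9212463743/5690741760) = 9212463743/22762967040 ≈ 0.40471)
f = 9212463743/22762967040 ≈ 0.40471
sqrt(76698 + f) = sqrt(76698 + 9212463743/22762967040) = sqrt(1745883258497663/22762967040) = sqrt(1078056723873429437555)/118557120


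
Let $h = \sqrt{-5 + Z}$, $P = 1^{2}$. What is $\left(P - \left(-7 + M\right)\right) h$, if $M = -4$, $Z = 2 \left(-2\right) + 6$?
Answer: $12 i \sqrt{3} \approx 20.785 i$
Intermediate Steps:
$Z = 2$ ($Z = -4 + 6 = 2$)
$P = 1$
$h = i \sqrt{3}$ ($h = \sqrt{-5 + 2} = \sqrt{-3} = i \sqrt{3} \approx 1.732 i$)
$\left(P - \left(-7 + M\right)\right) h = \left(1 + \left(\left(\left(3 + 4\right) + 0\right) - -4\right)\right) i \sqrt{3} = \left(1 + \left(\left(7 + 0\right) + 4\right)\right) i \sqrt{3} = \left(1 + \left(7 + 4\right)\right) i \sqrt{3} = \left(1 + 11\right) i \sqrt{3} = 12 i \sqrt{3}$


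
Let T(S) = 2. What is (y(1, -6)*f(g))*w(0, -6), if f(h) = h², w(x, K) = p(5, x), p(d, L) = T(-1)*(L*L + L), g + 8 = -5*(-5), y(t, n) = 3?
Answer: 0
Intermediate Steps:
g = 17 (g = -8 - 5*(-5) = -8 + 25 = 17)
p(d, L) = 2*L + 2*L² (p(d, L) = 2*(L*L + L) = 2*(L² + L) = 2*(L + L²) = 2*L + 2*L²)
w(x, K) = 2*x*(1 + x)
(y(1, -6)*f(g))*w(0, -6) = (3*17²)*(2*0*(1 + 0)) = (3*289)*(2*0*1) = 867*0 = 0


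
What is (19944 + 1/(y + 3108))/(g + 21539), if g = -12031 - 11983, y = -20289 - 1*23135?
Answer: -73096573/9071100 ≈ -8.0582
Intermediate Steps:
y = -43424 (y = -20289 - 23135 = -43424)
g = -24014
(19944 + 1/(y + 3108))/(g + 21539) = (19944 + 1/(-43424 + 3108))/(-24014 + 21539) = (19944 + 1/(-40316))/(-2475) = (19944 - 1/40316)*(-1/2475) = (804062303/40316)*(-1/2475) = -73096573/9071100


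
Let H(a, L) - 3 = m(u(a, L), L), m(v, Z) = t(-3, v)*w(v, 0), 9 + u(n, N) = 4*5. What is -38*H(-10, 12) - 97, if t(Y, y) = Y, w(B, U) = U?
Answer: -211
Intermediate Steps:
u(n, N) = 11 (u(n, N) = -9 + 4*5 = -9 + 20 = 11)
m(v, Z) = 0 (m(v, Z) = -3*0 = 0)
H(a, L) = 3 (H(a, L) = 3 + 0 = 3)
-38*H(-10, 12) - 97 = -38*3 - 97 = -114 - 97 = -211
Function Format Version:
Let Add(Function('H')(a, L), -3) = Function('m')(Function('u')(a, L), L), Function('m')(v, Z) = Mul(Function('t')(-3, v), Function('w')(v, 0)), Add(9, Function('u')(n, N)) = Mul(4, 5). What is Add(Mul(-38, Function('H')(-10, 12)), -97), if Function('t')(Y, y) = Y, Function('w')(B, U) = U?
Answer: -211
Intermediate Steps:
Function('u')(n, N) = 11 (Function('u')(n, N) = Add(-9, Mul(4, 5)) = Add(-9, 20) = 11)
Function('m')(v, Z) = 0 (Function('m')(v, Z) = Mul(-3, 0) = 0)
Function('H')(a, L) = 3 (Function('H')(a, L) = Add(3, 0) = 3)
Add(Mul(-38, Function('H')(-10, 12)), -97) = Add(Mul(-38, 3), -97) = Add(-114, -97) = -211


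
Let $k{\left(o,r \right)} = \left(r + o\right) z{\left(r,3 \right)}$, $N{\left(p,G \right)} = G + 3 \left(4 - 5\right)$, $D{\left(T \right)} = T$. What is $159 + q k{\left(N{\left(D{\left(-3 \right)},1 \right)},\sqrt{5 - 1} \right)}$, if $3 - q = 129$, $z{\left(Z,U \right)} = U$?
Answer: $159$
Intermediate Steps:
$q = -126$ ($q = 3 - 129 = -126$)
$N{\left(p,G \right)} = -3 + G$ ($N{\left(p,G \right)} = G + 3 \left(-1\right) = G - 3 = -3 + G$)
$k{\left(o,r \right)} = 3 o + 3 r$ ($k{\left(o,r \right)} = \left(r + o\right) 3 = \left(o + r\right) 3 = 3 o + 3 r$)
$159 + q k{\left(N{\left(D{\left(-3 \right)},1 \right)},\sqrt{5 - 1} \right)} = 159 - 126 \left(3 \left(-3 + 1\right) + 3 \sqrt{5 - 1}\right) = 159 - 126 \left(3 \left(-2\right) + 3 \sqrt{4}\right) = 159 - 126 \left(-6 + 3 \cdot 2\right) = 159 - 126 \left(-6 + 6\right) = 159 - 0 = 159 + 0 = 159$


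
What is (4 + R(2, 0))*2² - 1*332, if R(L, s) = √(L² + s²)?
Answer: -308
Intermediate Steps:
(4 + R(2, 0))*2² - 1*332 = (4 + √(2² + 0²))*2² - 1*332 = (4 + √(4 + 0))*4 - 332 = (4 + √4)*4 - 332 = (4 + 2)*4 - 332 = 6*4 - 332 = 24 - 332 = -308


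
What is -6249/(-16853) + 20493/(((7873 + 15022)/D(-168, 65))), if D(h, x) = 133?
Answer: 2425109748/20307865 ≈ 119.42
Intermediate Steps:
-6249/(-16853) + 20493/(((7873 + 15022)/D(-168, 65))) = -6249/(-16853) + 20493/(((7873 + 15022)/133)) = -6249*(-1/16853) + 20493/((22895*(1/133))) = 6249/16853 + 20493/(1205/7) = 6249/16853 + 20493*(7/1205) = 6249/16853 + 143451/1205 = 2425109748/20307865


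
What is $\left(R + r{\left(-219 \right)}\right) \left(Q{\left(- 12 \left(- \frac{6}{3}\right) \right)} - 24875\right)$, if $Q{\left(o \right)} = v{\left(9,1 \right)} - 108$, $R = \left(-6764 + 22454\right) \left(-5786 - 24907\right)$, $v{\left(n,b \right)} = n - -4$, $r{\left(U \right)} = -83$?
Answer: $12024884127410$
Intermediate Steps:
$v{\left(n,b \right)} = 4 + n$ ($v{\left(n,b \right)} = n + 4 = 4 + n$)
$R = -481573170$ ($R = 15690 \left(-30693\right) = -481573170$)
$Q{\left(o \right)} = -95$ ($Q{\left(o \right)} = \left(4 + 9\right) - 108 = 13 - 108 = -95$)
$\left(R + r{\left(-219 \right)}\right) \left(Q{\left(- 12 \left(- \frac{6}{3}\right) \right)} - 24875\right) = \left(-481573170 - 83\right) \left(-95 - 24875\right) = \left(-481573253\right) \left(-24970\right) = 12024884127410$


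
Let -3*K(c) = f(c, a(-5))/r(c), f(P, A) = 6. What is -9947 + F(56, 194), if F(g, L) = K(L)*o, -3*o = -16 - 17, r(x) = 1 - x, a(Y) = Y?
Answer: -1919749/193 ≈ -9946.9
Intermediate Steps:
K(c) = -2/(1 - c)
o = 11 (o = -(-16 - 17)/3 = -⅓*(-33) = 11)
F(g, L) = 22/(-1 + L) (F(g, L) = (2/(-1 + L))*11 = 22/(-1 + L))
-9947 + F(56, 194) = -9947 + 22/(-1 + 194) = -9947 + 22/193 = -1919749/193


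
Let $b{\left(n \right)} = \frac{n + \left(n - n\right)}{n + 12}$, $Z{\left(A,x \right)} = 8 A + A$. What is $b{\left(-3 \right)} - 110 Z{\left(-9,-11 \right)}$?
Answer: $\frac{26729}{3} \approx 8909.7$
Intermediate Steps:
$Z{\left(A,x \right)} = 9 A$
$b{\left(n \right)} = \frac{n}{12 + n}$ ($b{\left(n \right)} = \frac{n + 0}{12 + n} = \frac{n}{12 + n}$)
$b{\left(-3 \right)} - 110 Z{\left(-9,-11 \right)} = - \frac{3}{12 - 3} - 110 \cdot 9 \left(-9\right) = - \frac{3}{9} - -8910 = \left(-3\right) \frac{1}{9} + 8910 = - \frac{1}{3} + 8910 = \frac{26729}{3}$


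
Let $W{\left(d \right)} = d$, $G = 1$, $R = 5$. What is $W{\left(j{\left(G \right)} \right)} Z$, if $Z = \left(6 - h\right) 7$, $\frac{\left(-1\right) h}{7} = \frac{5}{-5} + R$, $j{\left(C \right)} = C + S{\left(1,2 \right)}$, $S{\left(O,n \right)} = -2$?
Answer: $-238$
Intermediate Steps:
$j{\left(C \right)} = -2 + C$ ($j{\left(C \right)} = C - 2 = -2 + C$)
$h = -28$ ($h = - 7 \left(\frac{5}{-5} + 5\right) = - 7 \left(5 \left(- \frac{1}{5}\right) + 5\right) = - 7 \left(-1 + 5\right) = \left(-7\right) 4 = -28$)
$Z = 238$ ($Z = \left(6 - -28\right) 7 = \left(6 + 28\right) 7 = 34 \cdot 7 = 238$)
$W{\left(j{\left(G \right)} \right)} Z = \left(-2 + 1\right) 238 = \left(-1\right) 238 = -238$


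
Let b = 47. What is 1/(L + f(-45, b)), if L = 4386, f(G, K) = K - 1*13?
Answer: 1/4420 ≈ 0.00022624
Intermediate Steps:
f(G, K) = -13 + K (f(G, K) = K - 13 = -13 + K)
1/(L + f(-45, b)) = 1/(4386 + (-13 + 47)) = 1/(4386 + 34) = 1/4420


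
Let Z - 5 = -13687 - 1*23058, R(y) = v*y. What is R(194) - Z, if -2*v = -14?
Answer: 38098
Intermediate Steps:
v = 7 (v = -1/2*(-14) = 7)
R(y) = 7*y
Z = -36740 (Z = 5 + (-13687 - 1*23058) = 5 + (-13687 - 23058) = 5 - 36745 = -36740)
R(194) - Z = 7*194 - 1*(-36740) = 1358 + 36740 = 38098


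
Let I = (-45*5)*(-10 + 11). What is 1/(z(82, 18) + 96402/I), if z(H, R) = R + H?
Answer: -75/24634 ≈ -0.0030446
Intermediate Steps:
z(H, R) = H + R
I = -225 (I = -225*1 = -225)
1/(z(82, 18) + 96402/I) = 1/((82 + 18) + 96402/(-225)) = 1/(100 + 96402*(-1/225)) = 1/(100 - 32134/75) = 1/(-24634/75) = -75/24634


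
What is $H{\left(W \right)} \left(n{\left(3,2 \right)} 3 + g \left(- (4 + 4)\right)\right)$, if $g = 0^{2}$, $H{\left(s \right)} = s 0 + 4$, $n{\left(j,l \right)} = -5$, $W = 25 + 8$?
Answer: $-60$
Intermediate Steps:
$W = 33$
$H{\left(s \right)} = 4$ ($H{\left(s \right)} = 0 + 4 = 4$)
$g = 0$
$H{\left(W \right)} \left(n{\left(3,2 \right)} 3 + g \left(- (4 + 4)\right)\right) = 4 \left(\left(-5\right) 3 + 0 \left(- (4 + 4)\right)\right) = 4 \left(-15 + 0 \left(\left(-1\right) 8\right)\right) = 4 \left(-15 + 0 \left(-8\right)\right) = 4 \left(-15 + 0\right) = 4 \left(-15\right) = -60$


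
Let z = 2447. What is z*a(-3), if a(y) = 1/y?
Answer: -2447/3 ≈ -815.67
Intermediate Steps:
z*a(-3) = 2447/(-3) = 2447*(-⅓) = -2447/3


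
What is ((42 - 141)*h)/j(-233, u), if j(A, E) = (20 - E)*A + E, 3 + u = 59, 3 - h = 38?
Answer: 3465/8444 ≈ 0.41035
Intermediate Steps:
h = -35 (h = 3 - 1*38 = 3 - 38 = -35)
u = 56 (u = -3 + 59 = 56)
j(A, E) = E + A*(20 - E) (j(A, E) = A*(20 - E) + E = E + A*(20 - E))
((42 - 141)*h)/j(-233, u) = ((42 - 141)*(-35))/(56 + 20*(-233) - 1*(-233)*56) = (-99*(-35))/(56 - 4660 + 13048) = 3465/8444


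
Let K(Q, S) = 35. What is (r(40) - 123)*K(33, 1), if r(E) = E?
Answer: -2905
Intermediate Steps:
(r(40) - 123)*K(33, 1) = (40 - 123)*35 = -83*35 = -2905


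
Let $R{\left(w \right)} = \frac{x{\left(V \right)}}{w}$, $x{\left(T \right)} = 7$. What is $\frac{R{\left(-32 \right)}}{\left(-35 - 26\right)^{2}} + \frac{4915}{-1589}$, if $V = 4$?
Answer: $- \frac{585250003}{189205408} \approx -3.0932$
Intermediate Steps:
$R{\left(w \right)} = \frac{7}{w}$
$\frac{R{\left(-32 \right)}}{\left(-35 - 26\right)^{2}} + \frac{4915}{-1589} = \frac{7 \frac{1}{-32}}{\left(-35 - 26\right)^{2}} + \frac{4915}{-1589} = \frac{7 \left(- \frac{1}{32}\right)}{\left(-61\right)^{2}} + 4915 \left(- \frac{1}{1589}\right) = - \frac{7}{32 \cdot 3721} - \frac{4915}{1589} = \left(- \frac{7}{32}\right) \frac{1}{3721} - \frac{4915}{1589} = - \frac{7}{119072} - \frac{4915}{1589} = - \frac{585250003}{189205408}$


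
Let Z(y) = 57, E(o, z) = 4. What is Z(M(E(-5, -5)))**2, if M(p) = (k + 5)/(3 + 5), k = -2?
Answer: 3249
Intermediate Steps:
M(p) = 3/8 (M(p) = (-2 + 5)/(3 + 5) = 3/8)
Z(M(E(-5, -5)))**2 = 57**2 = 3249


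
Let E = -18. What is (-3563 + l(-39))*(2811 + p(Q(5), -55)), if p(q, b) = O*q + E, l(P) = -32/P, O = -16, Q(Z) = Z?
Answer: -376903525/39 ≈ -9.6642e+6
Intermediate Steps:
p(q, b) = -18 - 16*q (p(q, b) = -16*q - 18 = -18 - 16*q)
(-3563 + l(-39))*(2811 + p(Q(5), -55)) = (-3563 - 32/(-39))*(2811 + (-18 - 16*5)) = (-3563 - 32*(-1/39))*(2811 + (-18 - 80)) = (-3563 + 32/39)*(2811 - 98) = -138925/39*2713 = -376903525/39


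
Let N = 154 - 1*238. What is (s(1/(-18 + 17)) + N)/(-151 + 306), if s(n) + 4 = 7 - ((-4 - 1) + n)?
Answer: -15/31 ≈ -0.48387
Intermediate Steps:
N = -84 (N = 154 - 238 = -84)
s(n) = 8 - n (s(n) = -4 + (7 - ((-4 - 1) + n)) = -4 + (7 - (-5 + n)) = -4 + (7 + (5 - n)) = -4 + (12 - n) = 8 - n)
(s(1/(-18 + 17)) + N)/(-151 + 306) = ((8 - 1/(-18 + 17)) - 84)/(-151 + 306) = ((8 - 1/(-1)) - 84)/155 = ((8 - 1*(-1)) - 84)*(1/155) = ((8 + 1) - 84)*(1/155) = (9 - 84)*(1/155) = -75*1/155 = -15/31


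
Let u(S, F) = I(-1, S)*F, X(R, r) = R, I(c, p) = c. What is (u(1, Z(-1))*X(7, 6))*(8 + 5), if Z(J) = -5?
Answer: 455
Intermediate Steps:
u(S, F) = -F
(u(1, Z(-1))*X(7, 6))*(8 + 5) = (-1*(-5)*7)*(8 + 5) = (5*7)*13 = 35*13 = 455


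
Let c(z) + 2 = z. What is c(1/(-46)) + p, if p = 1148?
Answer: 52715/46 ≈ 1146.0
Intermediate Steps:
c(z) = -2 + z
c(1/(-46)) + p = (-2 + 1/(-46)) + 1148 = (-2 - 1/46) + 1148 = -93/46 + 1148 = 52715/46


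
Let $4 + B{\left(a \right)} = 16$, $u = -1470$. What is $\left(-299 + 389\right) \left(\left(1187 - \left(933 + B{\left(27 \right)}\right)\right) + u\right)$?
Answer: $-110520$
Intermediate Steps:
$B{\left(a \right)} = 12$ ($B{\left(a \right)} = -4 + 16 = 12$)
$\left(-299 + 389\right) \left(\left(1187 - \left(933 + B{\left(27 \right)}\right)\right) + u\right) = \left(-299 + 389\right) \left(\left(1187 - 945\right) - 1470\right) = 90 \left(\left(1187 - 945\right) - 1470\right) = 90 \left(242 - 1470\right) = 90 \left(-1228\right) = -110520$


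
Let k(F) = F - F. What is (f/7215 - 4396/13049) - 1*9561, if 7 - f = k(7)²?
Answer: -900185768932/94148535 ≈ -9561.3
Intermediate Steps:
k(F) = 0
f = 7 (f = 7 - 1*0² = 7 - 1*0 = 7 + 0 = 7)
(f/7215 - 4396/13049) - 1*9561 = (7/7215 - 4396/13049) - 1*9561 = (7*(1/7215) - 4396*1/13049) - 9561 = (7/7215 - 4396/13049) - 9561 = -31625797/94148535 - 9561 = -900185768932/94148535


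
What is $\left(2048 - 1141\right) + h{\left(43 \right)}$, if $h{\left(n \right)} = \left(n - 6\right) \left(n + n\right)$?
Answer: $4089$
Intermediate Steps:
$h{\left(n \right)} = 2 n \left(-6 + n\right)$ ($h{\left(n \right)} = \left(-6 + n\right) 2 n = 2 n \left(-6 + n\right)$)
$\left(2048 - 1141\right) + h{\left(43 \right)} = \left(2048 - 1141\right) + 2 \cdot 43 \left(-6 + 43\right) = 907 + 2 \cdot 43 \cdot 37 = 907 + 3182 = 4089$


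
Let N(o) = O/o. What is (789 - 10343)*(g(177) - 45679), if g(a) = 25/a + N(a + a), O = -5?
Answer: 25748541139/59 ≈ 4.3642e+8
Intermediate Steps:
N(o) = -5/o
g(a) = 45/(2*a) (g(a) = 25/a - 5/(a + a) = 25/a - 5*1/(2*a) = 25/a - 5/(2*a) = 45/(2*a))
(789 - 10343)*(g(177) - 45679) = (789 - 10343)*((45/2)/177 - 45679) = -9554*((45/2)*(1/177) - 45679) = -9554*(15/118 - 45679) = -9554*(-5390107/118) = 25748541139/59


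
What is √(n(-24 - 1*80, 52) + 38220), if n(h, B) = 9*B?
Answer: 4*√2418 ≈ 196.69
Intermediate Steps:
√(n(-24 - 1*80, 52) + 38220) = √(9*52 + 38220) = √(468 + 38220) = √38688 = 4*√2418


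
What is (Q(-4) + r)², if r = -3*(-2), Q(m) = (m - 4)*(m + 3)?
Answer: 196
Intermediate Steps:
Q(m) = (-4 + m)*(3 + m)
r = 6
(Q(-4) + r)² = ((-12 + (-4)² - 1*(-4)) + 6)² = ((-12 + 16 + 4) + 6)² = (8 + 6)² = 14² = 196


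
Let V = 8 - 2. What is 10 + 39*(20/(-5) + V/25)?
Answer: -3416/25 ≈ -136.64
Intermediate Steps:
V = 6
10 + 39*(20/(-5) + V/25) = 10 + 39*(20/(-5) + 6/25) = 10 + 39*(20*(-1/5) + 6*(1/25)) = 10 + 39*(-4 + 6/25) = 10 + 39*(-94/25) = 10 - 3666/25 = -3416/25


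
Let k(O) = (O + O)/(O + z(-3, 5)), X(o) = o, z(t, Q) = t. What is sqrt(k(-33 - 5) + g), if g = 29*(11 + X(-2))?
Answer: sqrt(441857)/41 ≈ 16.213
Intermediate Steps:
k(O) = 2*O/(-3 + O) (k(O) = (O + O)/(O - 3) = (2*O)/(-3 + O) = 2*O/(-3 + O))
g = 261 (g = 29*(11 - 2) = 29*9 = 261)
sqrt(k(-33 - 5) + g) = sqrt(2*(-33 - 5)/(-3 + (-33 - 5)) + 261) = sqrt(2*(-38)/(-3 - 38) + 261) = sqrt(2*(-38)/(-41) + 261) = sqrt(2*(-38)*(-1/41) + 261) = sqrt(76/41 + 261) = sqrt(10777/41) = sqrt(441857)/41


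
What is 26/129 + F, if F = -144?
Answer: -18550/129 ≈ -143.80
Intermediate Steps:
26/129 + F = 26/129 - 144 = -18550/129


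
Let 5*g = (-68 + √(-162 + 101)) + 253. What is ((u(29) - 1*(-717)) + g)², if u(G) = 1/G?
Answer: 11954090924/21025 + 43734*I*√61/145 ≈ 5.6857e+5 + 2355.7*I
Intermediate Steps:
g = 37 + I*√61/5 (g = ((-68 + √(-162 + 101)) + 253)/5 = ((-68 + √(-61)) + 253)/5 = ((-68 + I*√61) + 253)/5 = (185 + I*√61)/5 = 37 + I*√61/5 ≈ 37.0 + 1.562*I)
((u(29) - 1*(-717)) + g)² = ((1/29 - 1*(-717)) + (37 + I*√61/5))² = ((1/29 + 717) + (37 + I*√61/5))² = (20794/29 + (37 + I*√61/5))² = (21867/29 + I*√61/5)²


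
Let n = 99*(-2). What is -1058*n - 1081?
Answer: 208403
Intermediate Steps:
n = -198
-1058*n - 1081 = -1058*(-198) - 1081 = 209484 - 1081 = 208403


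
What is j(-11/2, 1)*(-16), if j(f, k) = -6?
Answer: 96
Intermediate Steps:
j(-11/2, 1)*(-16) = -6*(-16) = 96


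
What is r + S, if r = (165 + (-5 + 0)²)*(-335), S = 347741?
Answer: 284091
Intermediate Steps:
r = -63650 (r = (165 + (-5)²)*(-335) = (165 + 25)*(-335) = 190*(-335) = -63650)
r + S = -63650 + 347741 = 284091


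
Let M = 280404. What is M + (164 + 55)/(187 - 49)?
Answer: 12898657/46 ≈ 2.8041e+5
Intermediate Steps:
M + (164 + 55)/(187 - 49) = 280404 + (164 + 55)/(187 - 49) = 280404 + 219/138 = 280404 + (1/138)*219 = 280404 + 73/46 = 12898657/46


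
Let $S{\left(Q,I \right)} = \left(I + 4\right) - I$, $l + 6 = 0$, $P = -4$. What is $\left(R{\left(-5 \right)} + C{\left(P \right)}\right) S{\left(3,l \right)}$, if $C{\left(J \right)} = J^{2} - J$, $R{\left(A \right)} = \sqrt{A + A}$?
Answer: $80 + 4 i \sqrt{10} \approx 80.0 + 12.649 i$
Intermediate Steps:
$l = -6$ ($l = -6 + 0 = -6$)
$S{\left(Q,I \right)} = 4$ ($S{\left(Q,I \right)} = \left(4 + I\right) - I = 4$)
$R{\left(A \right)} = \sqrt{2} \sqrt{A}$ ($R{\left(A \right)} = \sqrt{2 A} = \sqrt{2} \sqrt{A}$)
$\left(R{\left(-5 \right)} + C{\left(P \right)}\right) S{\left(3,l \right)} = \left(\sqrt{2} \sqrt{-5} - 4 \left(-1 - 4\right)\right) 4 = \left(\sqrt{2} i \sqrt{5} - -20\right) 4 = \left(i \sqrt{10} + 20\right) 4 = \left(20 + i \sqrt{10}\right) 4 = 80 + 4 i \sqrt{10}$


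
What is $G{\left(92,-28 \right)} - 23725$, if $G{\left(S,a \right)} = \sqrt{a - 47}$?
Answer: $-23725 + 5 i \sqrt{3} \approx -23725.0 + 8.6602 i$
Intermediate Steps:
$G{\left(S,a \right)} = \sqrt{-47 + a}$
$G{\left(92,-28 \right)} - 23725 = \sqrt{-47 - 28} - 23725 = \sqrt{-75} - 23725 = 5 i \sqrt{3} - 23725 = -23725 + 5 i \sqrt{3}$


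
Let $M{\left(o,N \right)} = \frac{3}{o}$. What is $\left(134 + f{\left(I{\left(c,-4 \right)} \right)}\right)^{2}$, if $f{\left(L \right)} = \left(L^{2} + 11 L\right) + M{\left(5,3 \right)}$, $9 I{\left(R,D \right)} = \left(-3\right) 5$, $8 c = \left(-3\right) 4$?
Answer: $\frac{28697449}{2025} \approx 14172.0$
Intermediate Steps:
$c = - \frac{3}{2}$ ($c = \frac{\left(-3\right) 4}{8} = \frac{1}{8} \left(-12\right) = - \frac{3}{2} \approx -1.5$)
$I{\left(R,D \right)} = - \frac{5}{3}$ ($I{\left(R,D \right)} = \frac{\left(-3\right) 5}{9} = \frac{1}{9} \left(-15\right) = - \frac{5}{3}$)
$f{\left(L \right)} = \frac{3}{5} + L^{2} + 11 L$ ($f{\left(L \right)} = \left(L^{2} + 11 L\right) + \frac{3}{5} = \frac{3}{5} + L^{2} + 11 L$)
$\left(134 + f{\left(I{\left(c,-4 \right)} \right)}\right)^{2} = \left(134 + \left(\frac{3}{5} + \left(- \frac{5}{3}\right)^{2} + 11 \left(- \frac{5}{3}\right)\right)\right)^{2} = \left(134 + \left(\frac{3}{5} + \frac{25}{9} - \frac{55}{3}\right)\right)^{2} = \left(134 - \frac{673}{45}\right)^{2} = \left(\frac{5357}{45}\right)^{2} = \frac{28697449}{2025}$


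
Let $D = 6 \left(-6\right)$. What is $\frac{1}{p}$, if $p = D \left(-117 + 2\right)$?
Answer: $\frac{1}{4140} \approx 0.00024155$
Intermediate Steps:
$D = -36$
$p = 4140$ ($p = - 36 \left(-117 + 2\right) = \left(-36\right) \left(-115\right) = 4140$)
$\frac{1}{p} = \frac{1}{4140}$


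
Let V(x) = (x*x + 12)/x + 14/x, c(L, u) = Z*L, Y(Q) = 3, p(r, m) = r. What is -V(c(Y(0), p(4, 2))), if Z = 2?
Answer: -31/3 ≈ -10.333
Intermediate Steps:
c(L, u) = 2*L
V(x) = 14/x + (12 + x²)/x (V(x) = (x² + 12)/x + 14/x = (12 + x²)/x + 14/x = 14/x + (12 + x²)/x)
-V(c(Y(0), p(4, 2))) = -(2*3 + 26/((2*3))) = -(6 + 26/6) = -(6 + 26*(⅙)) = -(6 + 13/3) = -1*31/3 = -31/3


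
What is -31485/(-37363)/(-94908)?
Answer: -10495/1182015868 ≈ -8.8789e-6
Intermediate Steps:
-31485/(-37363)/(-94908) = -31485*(-1/37363)*(-1/94908) = (31485/37363)*(-1/94908) = -10495/1182015868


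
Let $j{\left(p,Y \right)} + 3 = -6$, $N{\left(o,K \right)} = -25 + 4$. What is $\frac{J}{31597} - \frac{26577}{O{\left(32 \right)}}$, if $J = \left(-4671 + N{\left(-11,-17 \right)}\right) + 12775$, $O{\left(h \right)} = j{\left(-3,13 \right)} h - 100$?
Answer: $\frac{842889673}{12259636} \approx 68.753$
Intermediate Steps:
$N{\left(o,K \right)} = -21$
$j{\left(p,Y \right)} = -9$ ($j{\left(p,Y \right)} = -3 - 6 = -9$)
$O{\left(h \right)} = -100 - 9 h$ ($O{\left(h \right)} = - 9 h - 100 = -100 - 9 h$)
$J = 8083$ ($J = \left(-4671 - 21\right) + 12775 = -4692 + 12775 = 8083$)
$\frac{J}{31597} - \frac{26577}{O{\left(32 \right)}} = \frac{8083}{31597} - \frac{26577}{-100 - 288} = 8083 \cdot \frac{1}{31597} - \frac{26577}{-100 - 288} = \frac{8083}{31597} - \frac{26577}{-388} = \frac{8083}{31597} - - \frac{26577}{388} = \frac{8083}{31597} + \frac{26577}{388} = \frac{842889673}{12259636}$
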